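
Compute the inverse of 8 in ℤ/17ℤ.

gcd(17, 8):
  17 = 2×8 + 1
  8 = 8×1
so gcd(17, 8) = 1.
Back-substitute for Bézout coefficients:
  1 = 17 - 2×8
  ... = 8×(-2) + 17×(1)
So 8×-2 ≡ 1 (mod 17), and -2 mod 17 = 15.

15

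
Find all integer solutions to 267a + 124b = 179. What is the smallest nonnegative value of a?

29

gcd(267, 124) = 1.
1 divides 179, so solutions exist.
By Bézout, 267×(-13) + 124×(28) = 1.
Scale by 179/1 = 179: (a₀, b₀) = (-2327, 5012).
General solution: a = -2327 + 124t, b = 5012 - 267t for integer t.
a ≥ 0: smallest is -2327 mod 124 = 29 (at t = 19), with b = -61.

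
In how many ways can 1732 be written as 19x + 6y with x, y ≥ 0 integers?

15

gcd(19, 6) = 1  (19 = 3*6 + 1, 6 = 6*1).
Back-substituting, 19*(1) + 6*(-3) = 1.
Scale by 1732: one solution is (1732, -5196). Reduce x mod 6: (4, 276).
General: x = 4 + 6t, y = 276 - 19t.
x ≥ 0 ⇒ t ≥ 0; y ≥ 0 ⇒ t ≤ 14. So t ∈ [0, 14]: 15 solutions.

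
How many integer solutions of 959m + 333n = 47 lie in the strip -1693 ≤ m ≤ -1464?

1

gcd(959, 333):
  959 = 2×333 + 293
  333 = 1×293 + 40
  293 = 7×40 + 13
  40 = 3×13 + 1
  13 = 13×1
so gcd(959, 333) = 1.
Back-substitute for Bézout coefficients:
  1 = 40 - 3×13
  ... = 959×(-25) + 333×(72)
Scale by 47: particular solution (-1175, 3384); reduce m mod 333: (157, -452).
General solution: m = 157 + 333t, n = -452 - 959t for integer t.
-1693 ≤ 157 + 333t ≤ -1464 gives t ∈ [-5, -5], which is 1 value.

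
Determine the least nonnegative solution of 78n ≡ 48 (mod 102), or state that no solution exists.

15

gcd(102, 78) = 6.
6 divides 48, so solutions exist.
By Bézout, 78×(4) + 102×(-3) = 6.
So 78×(4) ≡ 6 (mod 102); multiply by 8: n ≡ 32 (mod 17).
Smallest nonnegative: n = 32 mod 17 = 15.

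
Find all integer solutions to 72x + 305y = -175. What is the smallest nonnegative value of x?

gcd(305, 72) = 1.
1 divides -175, so solutions exist.
By Bézout, 72*(-72) + 305*(17) = 1.
Scale by -175/1 = -175: (x₀, y₀) = (12600, -2975).
General solution: x = 12600 + 305t, y = -2975 - 72t for integer t.
x ≥ 0: smallest is 12600 mod 305 = 95 (at t = -41), with y = -23.

95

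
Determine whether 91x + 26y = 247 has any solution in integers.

yes

gcd(91, 26) = 13  (91 = 3·26 + 13, 26 = 2·13).
13 divides 247, so integer solutions exist.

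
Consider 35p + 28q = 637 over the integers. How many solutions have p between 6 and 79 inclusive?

gcd(35, 28) = 7.
By Bézout, 35·(1) + 28·(-1) = 7.
Particular solution: (3, 19).
General solution: p = 3 + 4t, q = 19 - 5t for integer t.
6 ≤ 3 + 4t ≤ 79 gives t ∈ [1, 19], which is 19 values.

19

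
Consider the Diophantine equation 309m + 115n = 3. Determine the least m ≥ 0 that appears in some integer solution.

gcd(309, 115) = 1  (309 = 2·115 + 79, 115 = 1·79 + 36, 79 = 2·36 + 7, 36 = 5·7 + 1, 7 = 7·1).
1 divides 3, so solutions exist.
Back-substituting, 309·(-16) + 115·(43) = 1.
Scale by 3/1 = 3: (m₀, n₀) = (-48, 129).
General solution: m = -48 + 115t, n = 129 - 309t for integer t.
m ≥ 0: smallest is -48 mod 115 = 67 (at t = 1), with n = -180.

67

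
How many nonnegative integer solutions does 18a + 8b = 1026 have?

15

gcd(18, 8) = 2  (18 = 2·8 + 2, 8 = 4·2).
Back-substituting, 18·(1) + 8·(-2) = 2.
Scale by 513: one solution is (513, -1026). Reduce a mod 4: (1, 126).
General: a = 1 + 4t, b = 126 - 9t.
a ≥ 0 ⇒ t ≥ 0; b ≥ 0 ⇒ t ≤ 14. So t ∈ [0, 14]: 15 solutions.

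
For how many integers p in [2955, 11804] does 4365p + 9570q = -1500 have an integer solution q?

gcd(9570, 4365) = 15  (9570 = 2*4365 + 840, 4365 = 5*840 + 165, 840 = 5*165 + 15, 165 = 11*15).
Back-substituting, 4365*(-57) + 9570*(26) = 15.
Scale by -100: particular solution (5700, -2600); reduce p mod 638: (596, -272).
General solution: p = 596 + 638t, q = -272 - 291t for integer t.
2955 ≤ 596 + 638t ≤ 11804 gives t ∈ [4, 17], which is 14 values.

14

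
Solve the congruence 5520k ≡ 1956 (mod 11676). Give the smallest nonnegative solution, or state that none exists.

104

gcd(11676, 5520):
  11676 = 2*5520 + 636
  5520 = 8*636 + 432
  636 = 1*432 + 204
  432 = 2*204 + 24
  204 = 8*24 + 12
  24 = 2*12
so gcd(11676, 5520) = 12.
12 divides 1956, so solutions exist.
Back-substitute for Bézout coefficients:
  12 = 204 - 8*24
  ... = 5520*(-459) + 11676*(217)
So 5520*(-459) ≡ 12 (mod 11676); multiply by 163: k ≡ -74817 (mod 973).
Smallest nonnegative: k = -74817 mod 973 = 104.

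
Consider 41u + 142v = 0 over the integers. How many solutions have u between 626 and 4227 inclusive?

25

gcd(142, 41):
  142 = 3·41 + 19
  41 = 2·19 + 3
  19 = 6·3 + 1
  3 = 3·1
so gcd(142, 41) = 1.
Back-substitute for Bézout coefficients:
  1 = 19 - 6·3
  ... = 41·(-45) + 142·(13)
Scale by 0: particular solution (0, 0); reduce u mod 142: (0, 0).
General solution: u = 0 + 142t, v = 0 - 41t for integer t.
626 ≤ 0 + 142t ≤ 4227 gives t ∈ [5, 29], which is 25 values.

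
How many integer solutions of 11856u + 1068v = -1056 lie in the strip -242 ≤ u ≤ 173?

gcd(11856, 1068) = 12  (11856 = 11·1068 + 108, 1068 = 9·108 + 96, 108 = 1·96 + 12, 96 = 8·12).
Back-substituting, 11856·(10) + 1068·(-111) = 12.
Scale by -88: particular solution (-880, 9768); reduce u mod 89: (10, -112).
General solution: u = 10 + 89t, v = -112 - 988t for integer t.
-242 ≤ 10 + 89t ≤ 173 gives t ∈ [-2, 1], which is 4 values.

4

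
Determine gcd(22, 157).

1

gcd(157, 22) = 1  (157 = 7·22 + 3, 22 = 7·3 + 1, 3 = 3·1).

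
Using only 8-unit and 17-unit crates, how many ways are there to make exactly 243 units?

2

Need nonnegative integers with 8j + 17k = 243.
gcd(8, 17) = 1, and 8·(-2) + 17·(1) = 1.
So (j₀, k₀) = (-486, 243); general j = -486 + 17t, k = 243 - 8t.
j ≥ 0 ⇒ t ≥ 29; k ≥ 0 ⇒ t ≤ 30. That's 2 values of t.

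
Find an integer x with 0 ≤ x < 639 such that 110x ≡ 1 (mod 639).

gcd(639, 110) = 1  (639 = 5·110 + 89, 110 = 1·89 + 21, 89 = 4·21 + 5, 21 = 4·5 + 1, 5 = 5·1).
Back-substituting, 110·(122) + 639·(-21) = 1.
So 110·122 ≡ 1 (mod 639), and 122 mod 639 = 122.

122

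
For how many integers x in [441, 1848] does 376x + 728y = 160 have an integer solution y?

15

gcd(728, 376) = 8.
By Bézout, 376×(31) + 728×(-16) = 8.
Particular solution: (74, -38).
General solution: x = 74 + 91t, y = -38 - 47t for integer t.
441 ≤ 74 + 91t ≤ 1848 gives t ∈ [5, 19], which is 15 values.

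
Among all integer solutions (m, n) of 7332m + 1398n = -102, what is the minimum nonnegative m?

200

gcd(7332, 1398):
  7332 = 5×1398 + 342
  1398 = 4×342 + 30
  342 = 11×30 + 12
  30 = 2×12 + 6
  12 = 2×6
so gcd(7332, 1398) = 6.
6 divides -102, so solutions exist.
Back-substitute for Bézout coefficients:
  6 = 30 - 2×12
  ... = 7332×(-94) + 1398×(493)
Scale by -102/6 = -17: (m₀, n₀) = (1598, -8381).
General solution: m = 1598 + 233t, n = -8381 - 1222t for integer t.
m ≥ 0: smallest is 1598 mod 233 = 200 (at t = -6), with n = -1049.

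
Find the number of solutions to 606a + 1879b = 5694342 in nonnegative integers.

5

gcd(1879, 606) = 1  (1879 = 3*606 + 61, 606 = 9*61 + 57, 61 = 1*57 + 4, 57 = 14*4 + 1, 4 = 4*1).
Back-substituting, 606*(462) + 1879*(-149) = 1.
Scale by 5694342: one solution is (2630786004, -848456958). Reduce a mod 1879: (1862, 2430).
General: a = 1862 + 1879t, b = 2430 - 606t.
a ≥ 0 ⇒ t ≥ 0; b ≥ 0 ⇒ t ≤ 4. So t ∈ [0, 4]: 5 solutions.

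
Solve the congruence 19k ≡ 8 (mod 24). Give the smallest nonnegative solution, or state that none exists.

8

gcd(24, 19) = 1.
1 divides 8, so solutions exist.
By Bézout, 19*(-5) + 24*(4) = 1.
So 19*(-5) ≡ 1 (mod 24); multiply by 8: k ≡ -40 (mod 24).
Smallest nonnegative: k = -40 mod 24 = 8.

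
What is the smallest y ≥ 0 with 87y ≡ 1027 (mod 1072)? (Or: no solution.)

517

gcd(1072, 87) = 1.
1 divides 1027, so solutions exist.
By Bézout, 87·(-345) + 1072·(28) = 1.
So 87·(-345) ≡ 1 (mod 1072); multiply by 1027: y ≡ -354315 (mod 1072).
Smallest nonnegative: y = -354315 mod 1072 = 517.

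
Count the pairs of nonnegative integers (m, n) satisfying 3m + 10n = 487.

gcd(10, 3):
  10 = 3*3 + 1
  3 = 3*1
so gcd(10, 3) = 1.
Back-substitute for Bézout coefficients:
  1 = 10 - 3*3
  ... = 3*(-3) + 10*(1)
Scale by 487: one solution is (-1461, 487). Reduce m mod 10: (9, 46).
General: m = 9 + 10t, n = 46 - 3t.
m ≥ 0 ⇒ t ≥ 0; n ≥ 0 ⇒ t ≤ 15. So t ∈ [0, 15]: 16 solutions.

16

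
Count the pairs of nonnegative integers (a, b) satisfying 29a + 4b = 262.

2

gcd(29, 4):
  29 = 7*4 + 1
  4 = 4*1
so gcd(29, 4) = 1.
Back-substitute for Bézout coefficients:
  1 = 29 - 7*4
  ... = 29*(1) + 4*(-7)
Scale by 262: one solution is (262, -1834). Reduce a mod 4: (2, 51).
General: a = 2 + 4t, b = 51 - 29t.
a ≥ 0 ⇒ t ≥ 0; b ≥ 0 ⇒ t ≤ 1. So t ∈ [0, 1]: 2 solutions.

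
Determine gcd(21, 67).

1

gcd(67, 21):
  67 = 3·21 + 4
  21 = 5·4 + 1
  4 = 4·1
so gcd(67, 21) = 1.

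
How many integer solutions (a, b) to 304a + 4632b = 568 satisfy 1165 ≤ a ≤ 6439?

9

gcd(4632, 304) = 8.
By Bézout, 304*(-259) + 4632*(17) = 8.
Particular solution: (139, -9).
General solution: a = 139 + 579t, b = -9 - 38t for integer t.
1165 ≤ 139 + 579t ≤ 6439 gives t ∈ [2, 10], which is 9 values.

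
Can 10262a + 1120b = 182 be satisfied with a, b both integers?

gcd(10262, 1120) = 14.
14 divides 182, so integer solutions exist.

yes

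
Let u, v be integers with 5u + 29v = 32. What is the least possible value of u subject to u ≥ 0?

18

gcd(29, 5):
  29 = 5×5 + 4
  5 = 1×4 + 1
  4 = 4×1
so gcd(29, 5) = 1.
1 divides 32, so solutions exist.
Back-substitute for Bézout coefficients:
  1 = 5 - 1×4
  ... = 5×(6) + 29×(-1)
Scale by 32/1 = 32: (u₀, v₀) = (192, -32).
General solution: u = 192 + 29t, v = -32 - 5t for integer t.
u ≥ 0: smallest is 192 mod 29 = 18 (at t = -6), with v = -2.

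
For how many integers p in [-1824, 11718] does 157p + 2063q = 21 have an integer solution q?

7

gcd(2063, 157) = 1.
By Bézout, 157*(-657) + 2063*(50) = 1.
Particular solution: (644, -49).
General solution: p = 644 + 2063t, q = -49 - 157t for integer t.
-1824 ≤ 644 + 2063t ≤ 11718 gives t ∈ [-1, 5], which is 7 values.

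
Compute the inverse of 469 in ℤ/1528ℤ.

gcd(1528, 469) = 1.
By Bézout, 469·(101) + 1528·(-31) = 1.
So 469·101 ≡ 1 (mod 1528), and 101 mod 1528 = 101.

101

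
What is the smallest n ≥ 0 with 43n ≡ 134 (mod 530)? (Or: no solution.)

188

gcd(530, 43) = 1  (530 = 12*43 + 14, 43 = 3*14 + 1, 14 = 14*1).
1 divides 134, so solutions exist.
Back-substituting, 43*(37) + 530*(-3) = 1.
So 43*(37) ≡ 1 (mod 530); multiply by 134: n ≡ 4958 (mod 530).
Smallest nonnegative: n = 4958 mod 530 = 188.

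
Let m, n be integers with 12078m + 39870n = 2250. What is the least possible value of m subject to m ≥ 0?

360

gcd(39870, 12078) = 18  (39870 = 3·12078 + 3636, 12078 = 3·3636 + 1170, 3636 = 3·1170 + 126, 1170 = 9·126 + 36, 126 = 3·36 + 18, 36 = 2·18).
18 divides 2250, so solutions exist.
Back-substituting, 12078·(-954) + 39870·(289) = 18.
Scale by 2250/18 = 125: (m₀, n₀) = (-119250, 36125).
General solution: m = -119250 + 2215t, n = 36125 - 671t for integer t.
m ≥ 0: smallest is -119250 mod 2215 = 360 (at t = 54), with n = -109.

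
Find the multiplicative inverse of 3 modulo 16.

gcd(16, 3):
  16 = 5·3 + 1
  3 = 3·1
so gcd(16, 3) = 1.
Back-substitute for Bézout coefficients:
  1 = 16 - 5·3
  ... = 3·(-5) + 16·(1)
So 3·-5 ≡ 1 (mod 16), and -5 mod 16 = 11.

11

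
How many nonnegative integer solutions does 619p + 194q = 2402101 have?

gcd(619, 194) = 1  (619 = 3×194 + 37, 194 = 5×37 + 9, 37 = 4×9 + 1, 9 = 9×1).
Back-substituting, 619×(21) + 194×(-67) = 1.
Scale by 2402101: one solution is (50444121, -160940767). Reduce p mod 194: (47, 12232).
General: p = 47 + 194t, q = 12232 - 619t.
p ≥ 0 ⇒ t ≥ 0; q ≥ 0 ⇒ t ≤ 19. So t ∈ [0, 19]: 20 solutions.

20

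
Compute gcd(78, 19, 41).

gcd(78, 19) = 1  (78 = 4×19 + 2, 19 = 9×2 + 1, 2 = 2×1).
gcd(1, 41) = 1.

1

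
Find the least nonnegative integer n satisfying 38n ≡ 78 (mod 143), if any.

gcd(143, 38) = 1  (143 = 3*38 + 29, 38 = 1*29 + 9, 29 = 3*9 + 2, 9 = 4*2 + 1, 2 = 2*1).
1 divides 78, so solutions exist.
Back-substituting, 38*(64) + 143*(-17) = 1.
So 38*(64) ≡ 1 (mod 143); multiply by 78: n ≡ 4992 (mod 143).
Smallest nonnegative: n = 4992 mod 143 = 130.

130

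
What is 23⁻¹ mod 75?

gcd(75, 23) = 1.
By Bézout, 23*(-13) + 75*(4) = 1.
So 23*-13 ≡ 1 (mod 75), and -13 mod 75 = 62.

62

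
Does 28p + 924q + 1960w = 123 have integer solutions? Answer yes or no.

gcd(924, 28):
  924 = 33*28
so gcd(924, 28) = 28.
gcd(28, 1960) = 28.
28 does not divide 123 (remainder 11), so no integer solutions.

no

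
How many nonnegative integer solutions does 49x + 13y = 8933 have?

gcd(49, 13) = 1  (49 = 3×13 + 10, 13 = 1×10 + 3, 10 = 3×3 + 1, 3 = 3×1).
Back-substituting, 49×(4) + 13×(-15) = 1.
Scale by 8933: one solution is (35732, -133995). Reduce x mod 13: (8, 657).
General: x = 8 + 13t, y = 657 - 49t.
x ≥ 0 ⇒ t ≥ 0; y ≥ 0 ⇒ t ≤ 13. So t ∈ [0, 13]: 14 solutions.

14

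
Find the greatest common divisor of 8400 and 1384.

gcd(8400, 1384) = 8  (8400 = 6·1384 + 96, 1384 = 14·96 + 40, 96 = 2·40 + 16, 40 = 2·16 + 8, 16 = 2·8).

8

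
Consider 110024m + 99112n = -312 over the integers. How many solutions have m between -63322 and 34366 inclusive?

7

gcd(110024, 99112):
  110024 = 1×99112 + 10912
  99112 = 9×10912 + 904
  10912 = 12×904 + 64
  904 = 14×64 + 8
  64 = 8×8
so gcd(110024, 99112) = 8.
Back-substitute for Bézout coefficients:
  8 = 904 - 14×64
  ... = 110024×(-1535) + 99112×(1704)
Scale by -39: particular solution (59865, -66456); reduce m mod 12389: (10309, -11444).
General solution: m = 10309 + 12389t, n = -11444 - 13753t for integer t.
-63322 ≤ 10309 + 12389t ≤ 34366 gives t ∈ [-5, 1], which is 7 values.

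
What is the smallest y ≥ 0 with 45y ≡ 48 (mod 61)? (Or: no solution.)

58

gcd(61, 45) = 1.
1 divides 48, so solutions exist.
By Bézout, 45×(19) + 61×(-14) = 1.
So 45×(19) ≡ 1 (mod 61); multiply by 48: y ≡ 912 (mod 61).
Smallest nonnegative: y = 912 mod 61 = 58.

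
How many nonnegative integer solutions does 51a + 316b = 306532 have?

gcd(316, 51) = 1  (316 = 6·51 + 10, 51 = 5·10 + 1, 10 = 10·1).
Back-substituting, 51·(31) + 316·(-5) = 1.
Scale by 306532: one solution is (9502492, -1532660). Reduce a mod 316: (56, 961).
General: a = 56 + 316t, b = 961 - 51t.
a ≥ 0 ⇒ t ≥ 0; b ≥ 0 ⇒ t ≤ 18. So t ∈ [0, 18]: 19 solutions.

19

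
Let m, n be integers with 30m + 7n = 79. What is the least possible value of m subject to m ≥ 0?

gcd(30, 7) = 1.
1 divides 79, so solutions exist.
By Bézout, 30×(-3) + 7×(13) = 1.
Scale by 79/1 = 79: (m₀, n₀) = (-237, 1027).
General solution: m = -237 + 7t, n = 1027 - 30t for integer t.
m ≥ 0: smallest is -237 mod 7 = 1 (at t = 34), with n = 7.

1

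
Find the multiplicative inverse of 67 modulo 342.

97

gcd(342, 67):
  342 = 5×67 + 7
  67 = 9×7 + 4
  7 = 1×4 + 3
  4 = 1×3 + 1
  3 = 3×1
so gcd(342, 67) = 1.
Back-substitute for Bézout coefficients:
  1 = 4 - 1×3
  ... = 67×(97) + 342×(-19)
So 67×97 ≡ 1 (mod 342), and 97 mod 342 = 97.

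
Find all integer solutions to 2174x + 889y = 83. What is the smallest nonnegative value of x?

gcd(2174, 889) = 1  (2174 = 2*889 + 396, 889 = 2*396 + 97, 396 = 4*97 + 8, 97 = 12*8 + 1, 8 = 8*1).
1 divides 83, so solutions exist.
Back-substituting, 2174*(-110) + 889*(269) = 1.
Scale by 83/1 = 83: (x₀, y₀) = (-9130, 22327).
General solution: x = -9130 + 889t, y = 22327 - 2174t for integer t.
x ≥ 0: smallest is -9130 mod 889 = 649 (at t = 11), with y = -1587.

649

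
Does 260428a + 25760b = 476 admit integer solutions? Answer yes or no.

gcd(260428, 25760) = 28  (260428 = 10×25760 + 2828, 25760 = 9×2828 + 308, 2828 = 9×308 + 56, 308 = 5×56 + 28, 56 = 2×28).
28 divides 476, so integer solutions exist.

yes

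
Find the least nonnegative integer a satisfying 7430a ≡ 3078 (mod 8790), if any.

gcd(8790, 7430):
  8790 = 1×7430 + 1360
  7430 = 5×1360 + 630
  1360 = 2×630 + 100
  630 = 6×100 + 30
  100 = 3×30 + 10
  30 = 3×10
so gcd(8790, 7430) = 10.
10 does not divide 3078, so the congruence has no solution.

no solution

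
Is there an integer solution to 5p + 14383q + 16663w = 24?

yes

gcd(14383, 5) = 1.
gcd(1, 16663) = 1.
1 divides 24, so integer solutions exist.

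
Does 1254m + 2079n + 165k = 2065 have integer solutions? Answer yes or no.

no

gcd(2079, 1254) = 33  (2079 = 1×1254 + 825, 1254 = 1×825 + 429, 825 = 1×429 + 396, 429 = 1×396 + 33, 396 = 12×33).
gcd(33, 165) = 33.
33 does not divide 2065 (remainder 19), so no integer solutions.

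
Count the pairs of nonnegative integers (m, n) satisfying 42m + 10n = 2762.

gcd(42, 10) = 2.
By Bézout, 42·(1) + 10·(-4) = 2.
One solution: (1, 272).
General: m = 1 + 5t, n = 272 - 21t.
m ≥ 0 ⇒ t ≥ 0; n ≥ 0 ⇒ t ≤ 12. So t ∈ [0, 12]: 13 solutions.

13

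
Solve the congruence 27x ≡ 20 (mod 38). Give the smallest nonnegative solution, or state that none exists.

12

gcd(38, 27) = 1  (38 = 1×27 + 11, 27 = 2×11 + 5, 11 = 2×5 + 1, 5 = 5×1).
1 divides 20, so solutions exist.
Back-substituting, 27×(-7) + 38×(5) = 1.
So 27×(-7) ≡ 1 (mod 38); multiply by 20: x ≡ -140 (mod 38).
Smallest nonnegative: x = -140 mod 38 = 12.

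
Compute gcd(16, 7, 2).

1

gcd(16, 7):
  16 = 2*7 + 2
  7 = 3*2 + 1
  2 = 2*1
so gcd(16, 7) = 1.
gcd(1, 2) = 1.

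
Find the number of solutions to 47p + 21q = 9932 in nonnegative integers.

gcd(47, 21):
  47 = 2·21 + 5
  21 = 4·5 + 1
  5 = 5·1
so gcd(47, 21) = 1.
Back-substitute for Bézout coefficients:
  1 = 21 - 4·5
  ... = 47·(-4) + 21·(9)
Scale by 9932: one solution is (-39728, 89388). Reduce p mod 21: (4, 464).
General: p = 4 + 21t, q = 464 - 47t.
p ≥ 0 ⇒ t ≥ 0; q ≥ 0 ⇒ t ≤ 9. So t ∈ [0, 9]: 10 solutions.

10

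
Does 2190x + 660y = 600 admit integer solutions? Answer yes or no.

yes

gcd(2190, 660) = 30  (2190 = 3×660 + 210, 660 = 3×210 + 30, 210 = 7×30).
30 divides 600, so integer solutions exist.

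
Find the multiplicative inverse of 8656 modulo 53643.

41230

gcd(53643, 8656) = 1.
By Bézout, 8656·(-12413) + 53643·(2003) = 1.
So 8656·-12413 ≡ 1 (mod 53643), and -12413 mod 53643 = 41230.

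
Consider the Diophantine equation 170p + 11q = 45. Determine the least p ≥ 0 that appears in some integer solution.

gcd(170, 11):
  170 = 15·11 + 5
  11 = 2·5 + 1
  5 = 5·1
so gcd(170, 11) = 1.
1 divides 45, so solutions exist.
Back-substitute for Bézout coefficients:
  1 = 11 - 2·5
  ... = 170·(-2) + 11·(31)
Scale by 45/1 = 45: (p₀, q₀) = (-90, 1395).
General solution: p = -90 + 11t, q = 1395 - 170t for integer t.
p ≥ 0: smallest is -90 mod 11 = 9 (at t = 9), with q = -135.

9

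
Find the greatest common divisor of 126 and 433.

1

gcd(433, 126) = 1  (433 = 3×126 + 55, 126 = 2×55 + 16, 55 = 3×16 + 7, 16 = 2×7 + 2, 7 = 3×2 + 1, 2 = 2×1).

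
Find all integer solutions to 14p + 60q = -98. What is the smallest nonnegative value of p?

23

gcd(60, 14) = 2.
2 divides -98, so solutions exist.
By Bézout, 14*(13) + 60*(-3) = 2.
Scale by -98/2 = -49: (p₀, q₀) = (-637, 147).
General solution: p = -637 + 30t, q = 147 - 7t for integer t.
p ≥ 0: smallest is -637 mod 30 = 23 (at t = 22), with q = -7.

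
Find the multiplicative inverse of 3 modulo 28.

19

gcd(28, 3) = 1  (28 = 9*3 + 1, 3 = 3*1).
Back-substituting, 3*(-9) + 28*(1) = 1.
So 3*-9 ≡ 1 (mod 28), and -9 mod 28 = 19.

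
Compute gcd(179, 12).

gcd(179, 12):
  179 = 14*12 + 11
  12 = 1*11 + 1
  11 = 11*1
so gcd(179, 12) = 1.

1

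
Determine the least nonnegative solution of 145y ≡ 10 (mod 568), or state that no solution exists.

98

gcd(568, 145) = 1.
1 divides 10, so solutions exist.
By Bézout, 145*(-47) + 568*(12) = 1.
So 145*(-47) ≡ 1 (mod 568); multiply by 10: y ≡ -470 (mod 568).
Smallest nonnegative: y = -470 mod 568 = 98.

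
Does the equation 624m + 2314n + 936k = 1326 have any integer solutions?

yes

gcd(2314, 624) = 26.
gcd(26, 936) = 26.
26 divides 1326, so integer solutions exist.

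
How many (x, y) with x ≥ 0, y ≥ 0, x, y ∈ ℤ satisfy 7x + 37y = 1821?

7

gcd(37, 7) = 1  (37 = 5·7 + 2, 7 = 3·2 + 1, 2 = 2·1).
Back-substituting, 7·(16) + 37·(-3) = 1.
Scale by 1821: one solution is (29136, -5463). Reduce x mod 37: (17, 46).
General: x = 17 + 37t, y = 46 - 7t.
x ≥ 0 ⇒ t ≥ 0; y ≥ 0 ⇒ t ≤ 6. So t ∈ [0, 6]: 7 solutions.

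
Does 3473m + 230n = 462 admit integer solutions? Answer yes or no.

gcd(3473, 230) = 23  (3473 = 15*230 + 23, 230 = 10*23).
23 does not divide 462 (remainder 2), so no integer solutions.

no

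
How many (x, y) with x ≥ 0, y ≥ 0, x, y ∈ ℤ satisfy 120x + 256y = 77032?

20

gcd(256, 120):
  256 = 2*120 + 16
  120 = 7*16 + 8
  16 = 2*8
so gcd(256, 120) = 8.
Back-substitute for Bézout coefficients:
  8 = 120 - 7*16
  ... = 120*(15) + 256*(-7)
Scale by 9629: one solution is (144435, -67403). Reduce x mod 32: (19, 292).
General: x = 19 + 32t, y = 292 - 15t.
x ≥ 0 ⇒ t ≥ 0; y ≥ 0 ⇒ t ≤ 19. So t ∈ [0, 19]: 20 solutions.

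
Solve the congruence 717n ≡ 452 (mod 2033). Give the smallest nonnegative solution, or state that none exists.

gcd(2033, 717) = 1.
1 divides 452, so solutions exist.
By Bézout, 717*(224) + 2033*(-79) = 1.
So 717*(224) ≡ 1 (mod 2033); multiply by 452: n ≡ 101248 (mod 2033).
Smallest nonnegative: n = 101248 mod 2033 = 1631.

1631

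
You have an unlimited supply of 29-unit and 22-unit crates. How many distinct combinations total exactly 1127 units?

Need nonnegative integers with 29j + 22k = 1127.
gcd(29, 22) = 1, and 29·(-3) + 22·(4) = 1.
So (j₀, k₀) = (-3381, 4508); general j = -3381 + 22t, k = 4508 - 29t.
j ≥ 0 ⇒ t ≥ 154; k ≥ 0 ⇒ t ≤ 155. That's 2 values of t.

2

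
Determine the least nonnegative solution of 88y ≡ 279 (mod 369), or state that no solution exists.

gcd(369, 88):
  369 = 4·88 + 17
  88 = 5·17 + 3
  17 = 5·3 + 2
  3 = 1·2 + 1
  2 = 2·1
so gcd(369, 88) = 1.
1 divides 279, so solutions exist.
Back-substitute for Bézout coefficients:
  1 = 3 - 1·2
  ... = 88·(130) + 369·(-31)
So 88·(130) ≡ 1 (mod 369); multiply by 279: y ≡ 36270 (mod 369).
Smallest nonnegative: y = 36270 mod 369 = 108.

108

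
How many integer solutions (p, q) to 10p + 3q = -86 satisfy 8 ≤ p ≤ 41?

11

gcd(10, 3):
  10 = 3×3 + 1
  3 = 3×1
so gcd(10, 3) = 1.
Back-substitute for Bézout coefficients:
  1 = 10 - 3×3
  ... = 10×(1) + 3×(-3)
Scale by -86: particular solution (-86, 258); reduce p mod 3: (1, -32).
General solution: p = 1 + 3t, q = -32 - 10t for integer t.
8 ≤ 1 + 3t ≤ 41 gives t ∈ [3, 13], which is 11 values.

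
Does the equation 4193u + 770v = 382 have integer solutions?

no

gcd(4193, 770) = 7  (4193 = 5×770 + 343, 770 = 2×343 + 84, 343 = 4×84 + 7, 84 = 12×7).
7 does not divide 382 (remainder 4), so no integer solutions.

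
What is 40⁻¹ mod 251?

182

gcd(251, 40) = 1  (251 = 6·40 + 11, 40 = 3·11 + 7, 11 = 1·7 + 4, 7 = 1·4 + 3, 4 = 1·3 + 1, 3 = 3·1).
Back-substituting, 40·(-69) + 251·(11) = 1.
So 40·-69 ≡ 1 (mod 251), and -69 mod 251 = 182.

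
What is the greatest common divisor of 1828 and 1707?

gcd(1828, 1707):
  1828 = 1*1707 + 121
  1707 = 14*121 + 13
  121 = 9*13 + 4
  13 = 3*4 + 1
  4 = 4*1
so gcd(1828, 1707) = 1.

1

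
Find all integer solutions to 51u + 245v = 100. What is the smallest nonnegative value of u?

50

gcd(245, 51) = 1  (245 = 4×51 + 41, 51 = 1×41 + 10, 41 = 4×10 + 1, 10 = 10×1).
1 divides 100, so solutions exist.
Back-substituting, 51×(-24) + 245×(5) = 1.
Scale by 100/1 = 100: (u₀, v₀) = (-2400, 500).
General solution: u = -2400 + 245t, v = 500 - 51t for integer t.
u ≥ 0: smallest is -2400 mod 245 = 50 (at t = 10), with v = -10.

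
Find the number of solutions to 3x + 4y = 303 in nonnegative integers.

26

gcd(4, 3) = 1.
By Bézout, 3×(-1) + 4×(1) = 1.
One solution: (1, 75).
General: x = 1 + 4t, y = 75 - 3t.
x ≥ 0 ⇒ t ≥ 0; y ≥ 0 ⇒ t ≤ 25. So t ∈ [0, 25]: 26 solutions.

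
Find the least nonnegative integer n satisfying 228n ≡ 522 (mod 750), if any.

124

gcd(750, 228) = 6.
6 divides 522, so solutions exist.
By Bézout, 228×(-23) + 750×(7) = 6.
So 228×(-23) ≡ 6 (mod 750); multiply by 87: n ≡ -2001 (mod 125).
Smallest nonnegative: n = -2001 mod 125 = 124.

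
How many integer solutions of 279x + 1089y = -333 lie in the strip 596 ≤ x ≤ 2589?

gcd(1089, 279) = 9  (1089 = 3·279 + 252, 279 = 1·252 + 27, 252 = 9·27 + 9, 27 = 3·9).
Back-substituting, 279·(-39) + 1089·(10) = 9.
Scale by -37: particular solution (1443, -370); reduce x mod 121: (112, -29).
General solution: x = 112 + 121t, y = -29 - 31t for integer t.
596 ≤ 112 + 121t ≤ 2589 gives t ∈ [4, 20], which is 17 values.

17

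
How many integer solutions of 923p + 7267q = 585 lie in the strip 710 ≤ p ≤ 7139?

gcd(7267, 923) = 13.
By Bézout, 923×(63) + 7267×(-8) = 13.
Particular solution: (40, -5).
General solution: p = 40 + 559t, q = -5 - 71t for integer t.
710 ≤ 40 + 559t ≤ 7139 gives t ∈ [2, 12], which is 11 values.

11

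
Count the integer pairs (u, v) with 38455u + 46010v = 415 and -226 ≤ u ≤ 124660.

gcd(46010, 38455):
  46010 = 1*38455 + 7555
  38455 = 5*7555 + 680
  7555 = 11*680 + 75
  680 = 9*75 + 5
  75 = 15*5
so gcd(46010, 38455) = 5.
Back-substitute for Bézout coefficients:
  5 = 680 - 9*75
  ... = 38455*(609) + 46010*(-509)
Scale by 83: particular solution (50547, -42247); reduce u mod 9202: (4537, -3792).
General solution: u = 4537 + 9202t, v = -3792 - 7691t for integer t.
-226 ≤ 4537 + 9202t ≤ 124660 gives t ∈ [0, 13], which is 14 values.

14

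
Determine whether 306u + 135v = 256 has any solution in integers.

gcd(306, 135) = 9.
9 does not divide 256 (remainder 4), so no integer solutions.

no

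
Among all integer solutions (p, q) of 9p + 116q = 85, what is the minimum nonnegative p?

61

gcd(116, 9) = 1.
1 divides 85, so solutions exist.
By Bézout, 9×(13) + 116×(-1) = 1.
Scale by 85/1 = 85: (p₀, q₀) = (1105, -85).
General solution: p = 1105 + 116t, q = -85 - 9t for integer t.
p ≥ 0: smallest is 1105 mod 116 = 61 (at t = -9), with q = -4.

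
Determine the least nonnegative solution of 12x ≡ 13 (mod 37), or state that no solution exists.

gcd(37, 12) = 1  (37 = 3×12 + 1, 12 = 12×1).
1 divides 13, so solutions exist.
Back-substituting, 12×(-3) + 37×(1) = 1.
So 12×(-3) ≡ 1 (mod 37); multiply by 13: x ≡ -39 (mod 37).
Smallest nonnegative: x = -39 mod 37 = 35.

35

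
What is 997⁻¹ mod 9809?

8225

gcd(9809, 997) = 1.
By Bézout, 997*(-1584) + 9809*(161) = 1.
So 997*-1584 ≡ 1 (mod 9809), and -1584 mod 9809 = 8225.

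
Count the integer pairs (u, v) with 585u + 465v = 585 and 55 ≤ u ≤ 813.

25

gcd(585, 465) = 15.
By Bézout, 585*(4) + 465*(-5) = 15.
Particular solution: (1, 0).
General solution: u = 1 + 31t, v = 0 - 39t for integer t.
55 ≤ 1 + 31t ≤ 813 gives t ∈ [2, 26], which is 25 values.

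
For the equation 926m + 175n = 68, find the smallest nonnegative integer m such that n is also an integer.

118

gcd(926, 175):
  926 = 5*175 + 51
  175 = 3*51 + 22
  51 = 2*22 + 7
  22 = 3*7 + 1
  7 = 7*1
so gcd(926, 175) = 1.
1 divides 68, so solutions exist.
Back-substitute for Bézout coefficients:
  1 = 22 - 3*7
  ... = 926*(-24) + 175*(127)
Scale by 68/1 = 68: (m₀, n₀) = (-1632, 8636).
General solution: m = -1632 + 175t, n = 8636 - 926t for integer t.
m ≥ 0: smallest is -1632 mod 175 = 118 (at t = 10), with n = -624.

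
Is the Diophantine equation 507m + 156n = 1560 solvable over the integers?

gcd(507, 156) = 39  (507 = 3*156 + 39, 156 = 4*39).
39 divides 1560, so integer solutions exist.

yes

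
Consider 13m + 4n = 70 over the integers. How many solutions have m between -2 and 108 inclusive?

gcd(13, 4):
  13 = 3×4 + 1
  4 = 4×1
so gcd(13, 4) = 1.
Back-substitute for Bézout coefficients:
  1 = 13 - 3×4
  ... = 13×(1) + 4×(-3)
Scale by 70: particular solution (70, -210); reduce m mod 4: (2, 11).
General solution: m = 2 + 4t, n = 11 - 13t for integer t.
-2 ≤ 2 + 4t ≤ 108 gives t ∈ [-1, 26], which is 28 values.

28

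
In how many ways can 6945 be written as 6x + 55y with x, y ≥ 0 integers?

gcd(55, 6):
  55 = 9*6 + 1
  6 = 6*1
so gcd(55, 6) = 1.
Back-substitute for Bézout coefficients:
  1 = 55 - 9*6
  ... = 6*(-9) + 55*(1)
Scale by 6945: one solution is (-62505, 6945). Reduce x mod 55: (30, 123).
General: x = 30 + 55t, y = 123 - 6t.
x ≥ 0 ⇒ t ≥ 0; y ≥ 0 ⇒ t ≤ 20. So t ∈ [0, 20]: 21 solutions.

21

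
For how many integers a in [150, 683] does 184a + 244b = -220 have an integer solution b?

gcd(244, 184) = 4.
By Bézout, 184×(4) + 244×(-3) = 4.
Particular solution: (24, -19).
General solution: a = 24 + 61t, b = -19 - 46t for integer t.
150 ≤ 24 + 61t ≤ 683 gives t ∈ [3, 10], which is 8 values.

8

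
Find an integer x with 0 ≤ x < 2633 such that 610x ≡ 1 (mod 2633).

1869

gcd(2633, 610) = 1  (2633 = 4×610 + 193, 610 = 3×193 + 31, 193 = 6×31 + 7, 31 = 4×7 + 3, 7 = 2×3 + 1, 3 = 3×1).
Back-substituting, 610×(-764) + 2633×(177) = 1.
So 610×-764 ≡ 1 (mod 2633), and -764 mod 2633 = 1869.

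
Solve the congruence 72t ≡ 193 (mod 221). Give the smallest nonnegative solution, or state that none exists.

61

gcd(221, 72) = 1  (221 = 3·72 + 5, 72 = 14·5 + 2, 5 = 2·2 + 1, 2 = 2·1).
1 divides 193, so solutions exist.
Back-substituting, 72·(-89) + 221·(29) = 1.
So 72·(-89) ≡ 1 (mod 221); multiply by 193: t ≡ -17177 (mod 221).
Smallest nonnegative: t = -17177 mod 221 = 61.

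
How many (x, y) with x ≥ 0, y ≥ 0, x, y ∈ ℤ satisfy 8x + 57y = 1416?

4

gcd(57, 8) = 1.
By Bézout, 8*(-7) + 57*(1) = 1.
One solution: (6, 24).
General: x = 6 + 57t, y = 24 - 8t.
x ≥ 0 ⇒ t ≥ 0; y ≥ 0 ⇒ t ≤ 3. So t ∈ [0, 3]: 4 solutions.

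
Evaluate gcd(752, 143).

1

gcd(752, 143):
  752 = 5*143 + 37
  143 = 3*37 + 32
  37 = 1*32 + 5
  32 = 6*5 + 2
  5 = 2*2 + 1
  2 = 2*1
so gcd(752, 143) = 1.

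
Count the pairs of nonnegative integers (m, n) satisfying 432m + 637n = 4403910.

gcd(637, 432) = 1  (637 = 1·432 + 205, 432 = 2·205 + 22, 205 = 9·22 + 7, 22 = 3·7 + 1, 7 = 7·1).
Back-substituting, 432·(87) + 637·(-59) = 1.
Scale by 4403910: one solution is (383140170, -259830690). Reduce m mod 637: (595, 6510).
General: m = 595 + 637t, n = 6510 - 432t.
m ≥ 0 ⇒ t ≥ 0; n ≥ 0 ⇒ t ≤ 15. So t ∈ [0, 15]: 16 solutions.

16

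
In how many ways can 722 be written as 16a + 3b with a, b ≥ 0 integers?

15

gcd(16, 3):
  16 = 5·3 + 1
  3 = 3·1
so gcd(16, 3) = 1.
Back-substitute for Bézout coefficients:
  1 = 16 - 5·3
  ... = 16·(1) + 3·(-5)
Scale by 722: one solution is (722, -3610). Reduce a mod 3: (2, 230).
General: a = 2 + 3t, b = 230 - 16t.
a ≥ 0 ⇒ t ≥ 0; b ≥ 0 ⇒ t ≤ 14. So t ∈ [0, 14]: 15 solutions.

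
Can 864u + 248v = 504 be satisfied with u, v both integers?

gcd(864, 248) = 8  (864 = 3×248 + 120, 248 = 2×120 + 8, 120 = 15×8).
8 divides 504, so integer solutions exist.

yes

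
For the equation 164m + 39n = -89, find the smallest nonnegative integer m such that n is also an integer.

gcd(164, 39) = 1.
1 divides -89, so solutions exist.
By Bézout, 164·(5) + 39·(-21) = 1.
Scale by -89/1 = -89: (m₀, n₀) = (-445, 1869).
General solution: m = -445 + 39t, n = 1869 - 164t for integer t.
m ≥ 0: smallest is -445 mod 39 = 23 (at t = 12), with n = -99.

23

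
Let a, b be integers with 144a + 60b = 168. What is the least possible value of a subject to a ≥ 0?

gcd(144, 60):
  144 = 2*60 + 24
  60 = 2*24 + 12
  24 = 2*12
so gcd(144, 60) = 12.
12 divides 168, so solutions exist.
Back-substitute for Bézout coefficients:
  12 = 60 - 2*24
  ... = 144*(-2) + 60*(5)
Scale by 168/12 = 14: (a₀, b₀) = (-28, 70).
General solution: a = -28 + 5t, b = 70 - 12t for integer t.
a ≥ 0: smallest is -28 mod 5 = 2 (at t = 6), with b = -2.

2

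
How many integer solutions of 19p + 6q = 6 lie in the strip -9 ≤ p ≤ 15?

gcd(19, 6) = 1.
By Bézout, 19×(1) + 6×(-3) = 1.
Particular solution: (0, 1).
General solution: p = 0 + 6t, q = 1 - 19t for integer t.
-9 ≤ 0 + 6t ≤ 15 gives t ∈ [-1, 2], which is 4 values.

4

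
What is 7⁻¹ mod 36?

31

gcd(36, 7) = 1  (36 = 5×7 + 1, 7 = 7×1).
Back-substituting, 7×(-5) + 36×(1) = 1.
So 7×-5 ≡ 1 (mod 36), and -5 mod 36 = 31.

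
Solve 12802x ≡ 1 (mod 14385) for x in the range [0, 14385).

gcd(14385, 12802) = 1.
By Bézout, 12802×(-1772) + 14385×(1577) = 1.
So 12802×-1772 ≡ 1 (mod 14385), and -1772 mod 14385 = 12613.

12613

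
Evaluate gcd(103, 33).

1

gcd(103, 33) = 1  (103 = 3*33 + 4, 33 = 8*4 + 1, 4 = 4*1).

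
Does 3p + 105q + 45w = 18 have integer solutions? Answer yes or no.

gcd(105, 3):
  105 = 35×3
so gcd(105, 3) = 3.
gcd(3, 45) = 3.
3 divides 18, so integer solutions exist.

yes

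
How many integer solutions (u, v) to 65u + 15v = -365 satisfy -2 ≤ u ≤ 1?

1

gcd(65, 15) = 5  (65 = 4·15 + 5, 15 = 3·5).
Back-substituting, 65·(1) + 15·(-4) = 5.
Scale by -73: particular solution (-73, 292); reduce u mod 3: (2, -33).
General solution: u = 2 + 3t, v = -33 - 13t for integer t.
-2 ≤ 2 + 3t ≤ 1 gives t ∈ [-1, -1], which is 1 value.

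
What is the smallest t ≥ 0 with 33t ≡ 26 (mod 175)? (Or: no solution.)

22

gcd(175, 33):
  175 = 5×33 + 10
  33 = 3×10 + 3
  10 = 3×3 + 1
  3 = 3×1
so gcd(175, 33) = 1.
1 divides 26, so solutions exist.
Back-substitute for Bézout coefficients:
  1 = 10 - 3×3
  ... = 33×(-53) + 175×(10)
So 33×(-53) ≡ 1 (mod 175); multiply by 26: t ≡ -1378 (mod 175).
Smallest nonnegative: t = -1378 mod 175 = 22.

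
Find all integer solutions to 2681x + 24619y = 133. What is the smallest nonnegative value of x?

gcd(24619, 2681):
  24619 = 9*2681 + 490
  2681 = 5*490 + 231
  490 = 2*231 + 28
  231 = 8*28 + 7
  28 = 4*7
so gcd(24619, 2681) = 7.
7 divides 133, so solutions exist.
Back-substitute for Bézout coefficients:
  7 = 231 - 8*28
  ... = 2681*(854) + 24619*(-93)
Scale by 133/7 = 19: (x₀, y₀) = (16226, -1767).
General solution: x = 16226 + 3517t, y = -1767 - 383t for integer t.
x ≥ 0: smallest is 16226 mod 3517 = 2158 (at t = -4), with y = -235.

2158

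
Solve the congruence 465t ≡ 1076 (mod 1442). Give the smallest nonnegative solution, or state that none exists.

1404

gcd(1442, 465):
  1442 = 3·465 + 47
  465 = 9·47 + 42
  47 = 1·42 + 5
  42 = 8·5 + 2
  5 = 2·2 + 1
  2 = 2·1
so gcd(1442, 465) = 1.
1 divides 1076, so solutions exist.
Back-substitute for Bézout coefficients:
  1 = 5 - 2·2
  ... = 465·(-583) + 1442·(188)
So 465·(-583) ≡ 1 (mod 1442); multiply by 1076: t ≡ -627308 (mod 1442).
Smallest nonnegative: t = -627308 mod 1442 = 1404.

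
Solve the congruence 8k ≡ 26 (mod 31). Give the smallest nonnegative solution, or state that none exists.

11

gcd(31, 8):
  31 = 3*8 + 7
  8 = 1*7 + 1
  7 = 7*1
so gcd(31, 8) = 1.
1 divides 26, so solutions exist.
Back-substitute for Bézout coefficients:
  1 = 8 - 1*7
  ... = 8*(4) + 31*(-1)
So 8*(4) ≡ 1 (mod 31); multiply by 26: k ≡ 104 (mod 31).
Smallest nonnegative: k = 104 mod 31 = 11.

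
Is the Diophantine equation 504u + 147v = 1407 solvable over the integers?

gcd(504, 147) = 21  (504 = 3×147 + 63, 147 = 2×63 + 21, 63 = 3×21).
21 divides 1407, so integer solutions exist.

yes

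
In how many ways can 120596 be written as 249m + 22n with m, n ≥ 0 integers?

22

gcd(249, 22) = 1.
By Bézout, 249·(-3) + 22·(34) = 1.
One solution: (2, 5459).
General: m = 2 + 22t, n = 5459 - 249t.
m ≥ 0 ⇒ t ≥ 0; n ≥ 0 ⇒ t ≤ 21. So t ∈ [0, 21]: 22 solutions.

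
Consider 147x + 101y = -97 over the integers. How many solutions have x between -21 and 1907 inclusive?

19

gcd(147, 101) = 1.
By Bézout, 147*(11) + 101*(-16) = 1.
Particular solution: (44, -65).
General solution: x = 44 + 101t, y = -65 - 147t for integer t.
-21 ≤ 44 + 101t ≤ 1907 gives t ∈ [0, 18], which is 19 values.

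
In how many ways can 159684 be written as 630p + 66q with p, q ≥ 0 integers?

gcd(630, 66) = 6.
By Bézout, 630*(2) + 66*(-19) = 6.
One solution: (10, 2324).
General: p = 10 + 11t, q = 2324 - 105t.
p ≥ 0 ⇒ t ≥ 0; q ≥ 0 ⇒ t ≤ 22. So t ∈ [0, 22]: 23 solutions.

23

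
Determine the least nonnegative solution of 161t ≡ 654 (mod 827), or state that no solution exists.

gcd(827, 161):
  827 = 5·161 + 22
  161 = 7·22 + 7
  22 = 3·7 + 1
  7 = 7·1
so gcd(827, 161) = 1.
1 divides 654, so solutions exist.
Back-substitute for Bézout coefficients:
  1 = 22 - 3·7
  ... = 161·(-113) + 827·(22)
So 161·(-113) ≡ 1 (mod 827); multiply by 654: t ≡ -73902 (mod 827).
Smallest nonnegative: t = -73902 mod 827 = 528.

528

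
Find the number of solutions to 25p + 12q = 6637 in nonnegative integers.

23

gcd(25, 12):
  25 = 2×12 + 1
  12 = 12×1
so gcd(25, 12) = 1.
Back-substitute for Bézout coefficients:
  1 = 25 - 2×12
  ... = 25×(1) + 12×(-2)
Scale by 6637: one solution is (6637, -13274). Reduce p mod 12: (1, 551).
General: p = 1 + 12t, q = 551 - 25t.
p ≥ 0 ⇒ t ≥ 0; q ≥ 0 ⇒ t ≤ 22. So t ∈ [0, 22]: 23 solutions.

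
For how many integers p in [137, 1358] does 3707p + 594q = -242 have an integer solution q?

23

gcd(3707, 594) = 11  (3707 = 6*594 + 143, 594 = 4*143 + 22, 143 = 6*22 + 11, 22 = 2*11).
Back-substituting, 3707*(25) + 594*(-156) = 11.
Scale by -22: particular solution (-550, 3432); reduce p mod 54: (44, -275).
General solution: p = 44 + 54t, q = -275 - 337t for integer t.
137 ≤ 44 + 54t ≤ 1358 gives t ∈ [2, 24], which is 23 values.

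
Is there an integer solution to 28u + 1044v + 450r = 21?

gcd(1044, 28):
  1044 = 37*28 + 8
  28 = 3*8 + 4
  8 = 2*4
so gcd(1044, 28) = 4.
gcd(4, 450) = 2.
2 does not divide 21 (remainder 1), so no integer solutions.

no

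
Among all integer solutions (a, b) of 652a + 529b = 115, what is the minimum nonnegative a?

345

gcd(652, 529) = 1  (652 = 1×529 + 123, 529 = 4×123 + 37, 123 = 3×37 + 12, 37 = 3×12 + 1, 12 = 12×1).
1 divides 115, so solutions exist.
Back-substituting, 652×(-43) + 529×(53) = 1.
Scale by 115/1 = 115: (a₀, b₀) = (-4945, 6095).
General solution: a = -4945 + 529t, b = 6095 - 652t for integer t.
a ≥ 0: smallest is -4945 mod 529 = 345 (at t = 10), with b = -425.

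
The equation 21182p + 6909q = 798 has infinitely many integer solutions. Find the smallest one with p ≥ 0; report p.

351

gcd(21182, 6909):
  21182 = 3·6909 + 455
  6909 = 15·455 + 84
  455 = 5·84 + 35
  84 = 2·35 + 14
  35 = 2·14 + 7
  14 = 2·7
so gcd(21182, 6909) = 7.
7 divides 798, so solutions exist.
Back-substitute for Bézout coefficients:
  7 = 35 - 2·14
  ... = 21182·(410) + 6909·(-1257)
Scale by 798/7 = 114: (p₀, q₀) = (46740, -143298).
General solution: p = 46740 + 987t, q = -143298 - 3026t for integer t.
p ≥ 0: smallest is 46740 mod 987 = 351 (at t = -47), with q = -1076.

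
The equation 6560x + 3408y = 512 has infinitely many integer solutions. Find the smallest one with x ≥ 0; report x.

gcd(6560, 3408) = 16.
16 divides 512, so solutions exist.
By Bézout, 6560*(-40) + 3408*(77) = 16.
Scale by 512/16 = 32: (x₀, y₀) = (-1280, 2464).
General solution: x = -1280 + 213t, y = 2464 - 410t for integer t.
x ≥ 0: smallest is -1280 mod 213 = 211 (at t = 7), with y = -406.

211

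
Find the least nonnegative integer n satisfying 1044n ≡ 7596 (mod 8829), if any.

gcd(8829, 1044) = 9  (8829 = 8×1044 + 477, 1044 = 2×477 + 90, 477 = 5×90 + 27, 90 = 3×27 + 9, 27 = 3×9).
9 divides 7596, so solutions exist.
Back-substituting, 1044×(296) + 8829×(-35) = 9.
So 1044×(296) ≡ 9 (mod 8829); multiply by 844: n ≡ 249824 (mod 981).
Smallest nonnegative: n = 249824 mod 981 = 650.

650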